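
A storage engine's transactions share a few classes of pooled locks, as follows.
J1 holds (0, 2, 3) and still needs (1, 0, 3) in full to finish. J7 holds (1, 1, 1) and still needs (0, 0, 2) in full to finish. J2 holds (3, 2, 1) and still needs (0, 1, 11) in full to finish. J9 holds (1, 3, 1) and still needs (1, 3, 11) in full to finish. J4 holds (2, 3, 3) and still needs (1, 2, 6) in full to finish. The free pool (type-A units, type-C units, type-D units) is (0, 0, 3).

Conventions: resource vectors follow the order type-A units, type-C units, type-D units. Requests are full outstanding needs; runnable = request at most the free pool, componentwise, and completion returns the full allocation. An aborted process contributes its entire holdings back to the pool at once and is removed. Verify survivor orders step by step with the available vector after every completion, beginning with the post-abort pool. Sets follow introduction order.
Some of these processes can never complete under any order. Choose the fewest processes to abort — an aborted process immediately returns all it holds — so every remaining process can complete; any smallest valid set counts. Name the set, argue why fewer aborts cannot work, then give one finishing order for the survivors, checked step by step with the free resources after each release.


Minimum abort set: J2.
Key observation: before aborting J2, J9 was permanently blocked — no order could ever run it; afterwards it completes at step 4.
Minimality: the empty abort set fails — the state is deadlocked as it stands.
One survivor order: J1, J7, J4, J9. Verifying each step (post-abort pool first):
  pool = (3, 2, 4)
  run J1 (needs (1, 0, 3), free (3, 2, 4)); after release of (0, 2, 3) the pool is (3, 4, 7)
  run J7 (needs (0, 0, 2), free (3, 4, 7)); after release of (1, 1, 1) the pool is (4, 5, 8)
  run J4 (needs (1, 2, 6), free (4, 5, 8)); after release of (2, 3, 3) the pool is (6, 8, 11)
  run J9 (needs (1, 3, 11), free (6, 8, 11)); after release of (1, 3, 1) the pool is (7, 11, 12)


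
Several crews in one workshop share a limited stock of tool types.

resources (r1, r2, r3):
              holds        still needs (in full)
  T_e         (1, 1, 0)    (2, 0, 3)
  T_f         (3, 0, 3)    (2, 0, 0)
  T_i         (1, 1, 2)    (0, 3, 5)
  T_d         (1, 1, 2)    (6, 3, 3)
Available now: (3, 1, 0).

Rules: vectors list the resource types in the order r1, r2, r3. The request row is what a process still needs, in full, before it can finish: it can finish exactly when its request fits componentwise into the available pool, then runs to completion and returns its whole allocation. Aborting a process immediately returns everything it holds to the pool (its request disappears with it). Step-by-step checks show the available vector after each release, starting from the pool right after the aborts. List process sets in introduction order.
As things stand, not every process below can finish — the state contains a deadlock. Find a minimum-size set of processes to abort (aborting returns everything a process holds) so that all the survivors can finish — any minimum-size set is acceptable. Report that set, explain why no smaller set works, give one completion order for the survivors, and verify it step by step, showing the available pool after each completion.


Minimum abort set: T_d.
Key observation: aborting T_d returns (1, 1, 2), and T_i — hopeless before — runs at step 3 with the returned capacity in the pool.
No smaller set exists: with zero aborts the deadlock remains.
The survivors complete as T_f, T_e, T_i. Walking it through (starting from the post-abort pool):
  pool = (4, 2, 2)
  run T_f (needs (2, 0, 0), free (4, 2, 2)); after release of (3, 0, 3) the pool is (7, 2, 5)
  run T_e (needs (2, 0, 3), free (7, 2, 5)); after release of (1, 1, 0) the pool is (8, 3, 5)
  run T_i (needs (0, 3, 5), free (8, 3, 5)); after release of (1, 1, 2) the pool is (9, 4, 7)


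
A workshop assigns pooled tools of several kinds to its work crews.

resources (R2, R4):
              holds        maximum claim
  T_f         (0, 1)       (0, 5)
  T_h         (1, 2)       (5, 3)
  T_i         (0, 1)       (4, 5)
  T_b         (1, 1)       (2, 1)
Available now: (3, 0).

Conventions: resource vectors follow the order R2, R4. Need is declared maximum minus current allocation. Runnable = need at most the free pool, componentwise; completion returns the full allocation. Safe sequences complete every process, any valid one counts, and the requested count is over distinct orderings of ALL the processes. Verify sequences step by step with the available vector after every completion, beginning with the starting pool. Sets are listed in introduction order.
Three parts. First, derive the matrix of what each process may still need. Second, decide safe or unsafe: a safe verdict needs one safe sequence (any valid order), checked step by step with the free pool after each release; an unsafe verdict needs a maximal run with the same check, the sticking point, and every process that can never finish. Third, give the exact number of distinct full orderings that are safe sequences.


(1) Need matrix, components ordered R2, R4:
  T_f: (0, 4)
  T_h: (4, 1)
  T_i: (4, 4)
  T_b: (1, 0)
(2) The state is UNSAFE.
Key observation: R4 is the bottleneck — with T_b, T_h done the pool holds (5, 3), short of every remaining need.
A maximal execution: T_b, T_h — then nothing else fits. Step-by-step check:
  pool = (3, 0)
  T_b needs (1, 0) <= (3, 0) -> finishes; pool += (1, 1) = (4, 1)
  T_h needs (4, 1) <= (4, 1) -> finishes; pool += (1, 2) = (5, 3)
  T_f still needs (0, 4) but only (5, 3) is free — short on R4
  T_i still needs (4, 4) but only (5, 3) is free — short on R4
Never able to finish: T_f and T_i.
(3) Exactly 0 of the possible complete orderings are safe sequences.


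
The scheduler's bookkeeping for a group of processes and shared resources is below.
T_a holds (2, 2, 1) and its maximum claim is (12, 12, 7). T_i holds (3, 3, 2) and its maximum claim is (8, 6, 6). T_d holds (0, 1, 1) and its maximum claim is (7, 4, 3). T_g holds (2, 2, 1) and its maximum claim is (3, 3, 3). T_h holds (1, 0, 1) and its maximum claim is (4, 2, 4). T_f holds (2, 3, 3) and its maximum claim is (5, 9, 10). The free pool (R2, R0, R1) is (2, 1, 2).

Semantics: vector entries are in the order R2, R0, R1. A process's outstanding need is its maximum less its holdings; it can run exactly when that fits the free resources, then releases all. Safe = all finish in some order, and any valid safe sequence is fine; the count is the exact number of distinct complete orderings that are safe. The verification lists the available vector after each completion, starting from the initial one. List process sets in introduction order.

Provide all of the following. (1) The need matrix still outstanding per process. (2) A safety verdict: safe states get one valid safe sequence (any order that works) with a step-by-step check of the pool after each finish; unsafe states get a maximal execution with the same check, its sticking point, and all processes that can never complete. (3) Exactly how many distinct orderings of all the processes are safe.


(1) Need matrix, components ordered R2, R0, R1:
  T_a: (10, 10, 6)
  T_i: (5, 3, 4)
  T_d: (7, 3, 2)
  T_g: (1, 1, 2)
  T_h: (3, 2, 3)
  T_f: (3, 6, 7)
(2) SAFE, for example via the order T_g, T_h, T_i, T_d, T_f, T_a.
Key observation: reading the order forward, T_g is the first process whose need (1, 1, 2) meets the free pool (2, 1, 2) exactly on a resource it requests.
Check, step by step:
  pool = (2, 1, 2)
  T_g: need (1, 1, 2) fits (2, 1, 2); releases (2, 2, 1), pool now (4, 3, 3)
  T_h: need (3, 2, 3) fits (4, 3, 3); releases (1, 0, 1), pool now (5, 3, 4)
  T_i: need (5, 3, 4) fits (5, 3, 4); releases (3, 3, 2), pool now (8, 6, 6)
  T_d: need (7, 3, 2) fits (8, 6, 6); releases (0, 1, 1), pool now (8, 7, 7)
  T_f: need (3, 6, 7) fits (8, 7, 7); releases (2, 3, 3), pool now (10, 10, 10)
  T_a: need (10, 10, 6) fits (10, 10, 10); releases (2, 2, 1), pool now (12, 12, 11)
(3) Precisely 1 of the possible complete orderings is a safe sequence.


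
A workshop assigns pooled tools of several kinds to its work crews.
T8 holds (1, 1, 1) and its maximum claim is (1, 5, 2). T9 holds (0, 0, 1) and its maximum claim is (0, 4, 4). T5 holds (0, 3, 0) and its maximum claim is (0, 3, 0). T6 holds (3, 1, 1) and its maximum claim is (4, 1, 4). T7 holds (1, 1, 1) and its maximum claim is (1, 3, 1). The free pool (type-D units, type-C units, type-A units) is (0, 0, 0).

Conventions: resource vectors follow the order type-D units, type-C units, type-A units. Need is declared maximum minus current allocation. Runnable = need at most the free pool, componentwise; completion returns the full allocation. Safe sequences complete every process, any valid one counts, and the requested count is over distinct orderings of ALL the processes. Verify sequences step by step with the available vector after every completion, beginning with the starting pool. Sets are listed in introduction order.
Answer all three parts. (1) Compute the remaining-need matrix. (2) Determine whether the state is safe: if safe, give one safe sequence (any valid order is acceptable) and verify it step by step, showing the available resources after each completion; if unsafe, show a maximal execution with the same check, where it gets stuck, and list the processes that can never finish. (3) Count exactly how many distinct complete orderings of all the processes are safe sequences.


(1) Need matrix, components ordered type-D units, type-C units, type-A units:
  T8: (0, 4, 1)
  T9: (0, 4, 3)
  T5: (0, 0, 0)
  T6: (1, 0, 3)
  T7: (0, 2, 0)
(2) UNSAFE.
Key observation: after T5, T7, T8 complete, (2, 5, 2) is the best the pool ever gets, yet each leftover process wants more type-A units.
The run T5, T7, T8 cannot be extended any further. Step-by-step check:
  pool = (0, 0, 0)
  T5: need (0, 0, 0) fits (0, 0, 0); releases (0, 3, 0), pool now (0, 3, 0)
  T7: need (0, 2, 0) fits (0, 3, 0); releases (1, 1, 1), pool now (1, 4, 1)
  T8: need (0, 4, 1) fits (1, 4, 1); releases (1, 1, 1), pool now (2, 5, 2)
  T9 still needs (0, 4, 3) but only (2, 5, 2) is free — short on type-A units
  T6 still needs (1, 0, 3) but only (2, 5, 2) is free — short on type-A units
Never able to finish: T9 and T6.
(3) Exactly 0 of the possible complete orderings are safe sequences.


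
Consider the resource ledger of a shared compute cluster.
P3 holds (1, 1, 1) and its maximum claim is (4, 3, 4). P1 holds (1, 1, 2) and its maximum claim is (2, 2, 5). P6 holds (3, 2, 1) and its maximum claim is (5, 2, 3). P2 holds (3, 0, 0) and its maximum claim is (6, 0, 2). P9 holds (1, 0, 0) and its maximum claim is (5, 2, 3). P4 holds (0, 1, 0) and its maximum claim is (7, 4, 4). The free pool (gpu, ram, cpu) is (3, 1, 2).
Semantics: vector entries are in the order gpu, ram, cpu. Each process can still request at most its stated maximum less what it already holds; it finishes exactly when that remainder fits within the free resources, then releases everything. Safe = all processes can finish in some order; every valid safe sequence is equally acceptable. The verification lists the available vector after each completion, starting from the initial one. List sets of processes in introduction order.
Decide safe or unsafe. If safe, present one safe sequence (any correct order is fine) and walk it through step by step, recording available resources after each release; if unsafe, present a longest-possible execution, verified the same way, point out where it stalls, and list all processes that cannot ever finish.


The state is SAFE; one workable sequence: P6, P9, P1, P3, P4, P2.
Key observation: P6 is the earliest step where a requested resource binds exactly: need (2, 0, 2), pool (3, 1, 2) at its turn.
Check, step by step:
  pool = (3, 1, 2)
  P6 needs (2, 0, 2) <= (3, 1, 2) -> finishes; pool += (3, 2, 1) = (6, 3, 3)
  P9 needs (4, 2, 3) <= (6, 3, 3) -> finishes; pool += (1, 0, 0) = (7, 3, 3)
  P1 needs (1, 1, 3) <= (7, 3, 3) -> finishes; pool += (1, 1, 2) = (8, 4, 5)
  P3 needs (3, 2, 3) <= (8, 4, 5) -> finishes; pool += (1, 1, 1) = (9, 5, 6)
  P4 needs (7, 3, 4) <= (9, 5, 6) -> finishes; pool += (0, 1, 0) = (9, 6, 6)
  P2 needs (3, 0, 2) <= (9, 6, 6) -> finishes; pool += (3, 0, 0) = (12, 6, 6)


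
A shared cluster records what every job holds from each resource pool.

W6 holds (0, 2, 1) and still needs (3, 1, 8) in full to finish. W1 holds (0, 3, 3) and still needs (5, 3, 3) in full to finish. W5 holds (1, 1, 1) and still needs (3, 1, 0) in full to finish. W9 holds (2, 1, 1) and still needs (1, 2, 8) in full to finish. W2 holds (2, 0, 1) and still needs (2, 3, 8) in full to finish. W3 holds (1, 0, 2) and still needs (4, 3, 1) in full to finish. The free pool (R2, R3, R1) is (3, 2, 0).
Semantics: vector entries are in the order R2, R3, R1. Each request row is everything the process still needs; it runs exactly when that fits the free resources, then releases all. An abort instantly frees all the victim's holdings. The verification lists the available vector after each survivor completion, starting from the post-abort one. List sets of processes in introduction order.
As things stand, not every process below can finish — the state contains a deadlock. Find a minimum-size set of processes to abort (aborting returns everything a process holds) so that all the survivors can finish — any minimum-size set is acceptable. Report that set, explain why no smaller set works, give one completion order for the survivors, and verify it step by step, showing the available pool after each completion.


The answer: abort W9 and W2.
Key observation: before aborting W9 and W2, W6 was permanently blocked — no order could ever run it; afterwards it completes at step 4.
Why nothing smaller works — every single abort fails: W6 alone leaves W9 blocked (short on R1); W1 alone leaves W6 blocked (short on R1); W5 alone leaves W6 blocked (short on R1); W9 alone leaves W6 blocked (short on R1); W2 alone leaves W6 blocked (short on R1); W3 alone leaves W6 blocked (short on R1).
Survivors finish in the order: W3, W1, W5, W6. Verifying each step (pool after the aborts first):
  pool = (7, 3, 2)
  run W3 (needs (4, 3, 1), free (7, 3, 2)); after release of (1, 0, 2) the pool is (8, 3, 4)
  run W1 (needs (5, 3, 3), free (8, 3, 4)); after release of (0, 3, 3) the pool is (8, 6, 7)
  run W5 (needs (3, 1, 0), free (8, 6, 7)); after release of (1, 1, 1) the pool is (9, 7, 8)
  run W6 (needs (3, 1, 8), free (9, 7, 8)); after release of (0, 2, 1) the pool is (9, 9, 9)


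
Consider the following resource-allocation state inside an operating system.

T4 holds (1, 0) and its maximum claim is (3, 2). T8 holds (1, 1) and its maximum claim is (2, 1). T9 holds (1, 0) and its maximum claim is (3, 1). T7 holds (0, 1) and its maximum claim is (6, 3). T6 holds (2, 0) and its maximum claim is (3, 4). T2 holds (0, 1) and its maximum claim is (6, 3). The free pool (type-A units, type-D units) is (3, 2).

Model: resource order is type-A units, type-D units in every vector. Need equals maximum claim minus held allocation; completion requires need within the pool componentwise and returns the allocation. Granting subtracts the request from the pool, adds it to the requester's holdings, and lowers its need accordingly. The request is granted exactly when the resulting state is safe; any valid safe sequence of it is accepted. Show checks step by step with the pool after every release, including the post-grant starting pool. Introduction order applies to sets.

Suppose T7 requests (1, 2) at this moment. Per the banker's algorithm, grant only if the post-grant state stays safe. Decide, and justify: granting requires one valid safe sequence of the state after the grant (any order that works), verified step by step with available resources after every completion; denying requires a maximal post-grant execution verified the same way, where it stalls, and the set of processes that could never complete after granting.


DENY: after the grant no complete ordering would exist.
Key observation: after T8, T9 the pool peaks at (4, 1), and each blocked process is short somewhere: T4 on type-D units; T7 on type-A units; T6 on type-D units; T2 on type-A units, type-D units.
After a pretend grant, a maximal execution: T8, T9 — then nothing else fits. Walking it through:
  pool = (2, 0)
  T8: need (1, 0) fits (2, 0); releases (1, 1), pool now (3, 1)
  T9: need (2, 1) fits (3, 1); releases (1, 0), pool now (4, 1)
  T4 cannot run: need (2, 2) vs free (4, 1) (insufficient type-D units)
  T7 cannot run: need (5, 0) vs free (4, 1) (insufficient type-A units)
  T6 cannot run: need (1, 4) vs free (4, 1) (insufficient type-D units)
  T2 cannot run: need (6, 2) vs free (4, 1) (insufficient type-A units and type-D units)
Post-grant, the permanently blocked set is T4, T7, T6 and T2.


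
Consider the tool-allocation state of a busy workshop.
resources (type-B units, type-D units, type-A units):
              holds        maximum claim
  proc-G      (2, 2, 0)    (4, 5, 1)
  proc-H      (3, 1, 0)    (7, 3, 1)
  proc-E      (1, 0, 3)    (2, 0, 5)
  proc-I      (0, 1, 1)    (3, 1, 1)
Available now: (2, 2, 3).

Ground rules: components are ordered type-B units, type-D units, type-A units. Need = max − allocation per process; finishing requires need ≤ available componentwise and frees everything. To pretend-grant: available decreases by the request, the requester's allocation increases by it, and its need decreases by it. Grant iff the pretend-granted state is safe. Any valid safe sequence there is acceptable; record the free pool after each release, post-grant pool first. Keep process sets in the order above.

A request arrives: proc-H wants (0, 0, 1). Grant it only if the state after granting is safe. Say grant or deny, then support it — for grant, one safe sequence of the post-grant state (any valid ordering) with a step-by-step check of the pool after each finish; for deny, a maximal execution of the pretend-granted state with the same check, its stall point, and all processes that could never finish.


GRANT — the state after the grant stays safe, e.g. via proc-E, proc-I, proc-G, proc-H.
Key observation: with (2, 2, 2) left after the transfer, proc-E can run at once — the state stays safe.
Step-by-step check of the post-grant state:
  pool = (2, 2, 2)
  proc-E needs (1, 0, 2) <= (2, 2, 2) -> finishes; pool += (1, 0, 3) = (3, 2, 5)
  proc-I needs (3, 0, 0) <= (3, 2, 5) -> finishes; pool += (0, 1, 1) = (3, 3, 6)
  proc-G needs (2, 3, 1) <= (3, 3, 6) -> finishes; pool += (2, 2, 0) = (5, 5, 6)
  proc-H needs (4, 2, 0) <= (5, 5, 6) -> finishes; pool += (3, 1, 1) = (8, 6, 7)


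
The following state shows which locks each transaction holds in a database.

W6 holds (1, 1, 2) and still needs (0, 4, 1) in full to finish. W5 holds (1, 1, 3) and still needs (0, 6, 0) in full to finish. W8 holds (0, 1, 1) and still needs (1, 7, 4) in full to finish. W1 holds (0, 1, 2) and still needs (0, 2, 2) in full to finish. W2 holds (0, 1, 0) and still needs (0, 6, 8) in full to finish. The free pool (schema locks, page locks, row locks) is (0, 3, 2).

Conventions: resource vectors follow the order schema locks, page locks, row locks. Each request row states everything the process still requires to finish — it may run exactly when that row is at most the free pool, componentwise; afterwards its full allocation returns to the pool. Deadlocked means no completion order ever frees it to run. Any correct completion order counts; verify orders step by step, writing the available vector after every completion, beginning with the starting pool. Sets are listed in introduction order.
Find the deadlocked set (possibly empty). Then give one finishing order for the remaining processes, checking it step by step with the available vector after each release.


The deadlocked set is W5, W8 and W2.
Key observation: no order helps: past W1, W6, the free pool tops out at (1, 5, 6), below what each blocked process needs in page locks.
The rest can finish in the order W1, W6. Check, step by step:
  pool = (0, 3, 2)
  W1: need (0, 2, 2) fits (0, 3, 2); releases (0, 1, 2), pool now (0, 4, 4)
  W6: need (0, 4, 1) fits (0, 4, 4); releases (1, 1, 2), pool now (1, 5, 6)
None of the blocked processes ever fits:
  W5 still needs (0, 6, 0) but only (1, 5, 6) is free — short on page locks
  W8 still needs (1, 7, 4) but only (1, 5, 6) is free — short on page locks
  W2 still needs (0, 6, 8) but only (1, 5, 6) is free — short on page locks and row locks


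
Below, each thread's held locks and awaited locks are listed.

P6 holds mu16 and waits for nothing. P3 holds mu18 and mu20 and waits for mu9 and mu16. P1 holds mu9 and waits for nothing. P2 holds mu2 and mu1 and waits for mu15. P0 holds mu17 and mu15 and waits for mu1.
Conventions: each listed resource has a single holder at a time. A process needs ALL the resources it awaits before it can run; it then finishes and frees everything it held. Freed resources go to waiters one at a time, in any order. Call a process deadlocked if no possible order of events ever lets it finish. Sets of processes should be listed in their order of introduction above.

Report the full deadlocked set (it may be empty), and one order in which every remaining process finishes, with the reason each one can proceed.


Deadlocked: P2 and P0.
Key observation: the cycle P2 -> P0 -> P2 can never break — each member waits on the next; no other process is dragged down with it.
The rest can finish in the order P6, P1, P3.
Walking it through:
  P6 waits on nothing -> runs at once and releases mu16
  P1 waits on nothing -> runs at once and releases mu9
  P3: everything it awaited (mu9 and mu16) is free; runs, freeing mu18 and mu20


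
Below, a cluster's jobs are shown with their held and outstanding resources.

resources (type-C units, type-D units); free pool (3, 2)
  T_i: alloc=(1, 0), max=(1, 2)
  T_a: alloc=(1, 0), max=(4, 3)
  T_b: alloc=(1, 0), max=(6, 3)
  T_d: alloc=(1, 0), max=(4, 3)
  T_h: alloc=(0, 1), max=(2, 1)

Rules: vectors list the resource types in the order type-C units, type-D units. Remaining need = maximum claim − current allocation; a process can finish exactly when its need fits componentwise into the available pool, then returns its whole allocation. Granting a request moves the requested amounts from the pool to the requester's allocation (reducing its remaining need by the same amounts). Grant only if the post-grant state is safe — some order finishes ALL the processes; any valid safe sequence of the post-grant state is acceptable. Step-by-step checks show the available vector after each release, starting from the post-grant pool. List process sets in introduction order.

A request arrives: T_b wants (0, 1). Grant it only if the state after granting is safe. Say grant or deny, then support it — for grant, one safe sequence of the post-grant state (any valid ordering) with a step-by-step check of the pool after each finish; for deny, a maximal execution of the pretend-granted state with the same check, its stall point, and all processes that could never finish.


DENY. Granting would leave the state unsafe.
Key observation: after T_h, T_i the pool peaks at (4, 2), and each blocked process is short somewhere: T_a on type-D units; T_b on type-C units; T_d on type-D units.
After a pretend grant, a maximal execution: T_h, T_i — then nothing else fits. Check, step by step:
  pool = (3, 1)
  T_h: need (2, 0) fits (3, 1); releases (0, 1), pool now (3, 2)
  T_i: need (0, 2) fits (3, 2); releases (1, 0), pool now (4, 2)
  blocked: T_a wants (3, 3), pool (4, 2) — not enough type-D units
  blocked: T_b wants (5, 2), pool (4, 2) — not enough type-C units
  blocked: T_d wants (3, 3), pool (4, 2) — not enough type-D units
Processes that could never finish after the grant: T_a, T_b and T_d.


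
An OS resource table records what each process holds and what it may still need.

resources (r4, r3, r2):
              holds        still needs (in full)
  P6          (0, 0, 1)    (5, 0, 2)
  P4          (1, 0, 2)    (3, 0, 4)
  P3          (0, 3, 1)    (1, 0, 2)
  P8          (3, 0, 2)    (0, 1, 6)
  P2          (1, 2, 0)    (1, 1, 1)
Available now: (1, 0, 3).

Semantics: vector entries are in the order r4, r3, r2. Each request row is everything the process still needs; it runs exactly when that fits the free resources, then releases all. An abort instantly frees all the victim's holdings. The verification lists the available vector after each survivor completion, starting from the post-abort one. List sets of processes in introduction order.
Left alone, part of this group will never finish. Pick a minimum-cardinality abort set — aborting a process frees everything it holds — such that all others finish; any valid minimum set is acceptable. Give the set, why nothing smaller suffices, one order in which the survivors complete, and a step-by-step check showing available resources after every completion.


The answer: abort P8.
Key observation: before aborting P8, P4 was permanently blocked — no order could ever run it; afterwards it completes at step 1.
No smaller set exists: with zero aborts the deadlock remains.
The survivors complete as P4, P6, P3, P2. Step-by-step check (starting from the post-abort pool):
  pool = (4, 0, 5)
  P4 needs (3, 0, 4) <= (4, 0, 5) -> finishes; pool += (1, 0, 2) = (5, 0, 7)
  P6 needs (5, 0, 2) <= (5, 0, 7) -> finishes; pool += (0, 0, 1) = (5, 0, 8)
  P3 needs (1, 0, 2) <= (5, 0, 8) -> finishes; pool += (0, 3, 1) = (5, 3, 9)
  P2 needs (1, 1, 1) <= (5, 3, 9) -> finishes; pool += (1, 2, 0) = (6, 5, 9)


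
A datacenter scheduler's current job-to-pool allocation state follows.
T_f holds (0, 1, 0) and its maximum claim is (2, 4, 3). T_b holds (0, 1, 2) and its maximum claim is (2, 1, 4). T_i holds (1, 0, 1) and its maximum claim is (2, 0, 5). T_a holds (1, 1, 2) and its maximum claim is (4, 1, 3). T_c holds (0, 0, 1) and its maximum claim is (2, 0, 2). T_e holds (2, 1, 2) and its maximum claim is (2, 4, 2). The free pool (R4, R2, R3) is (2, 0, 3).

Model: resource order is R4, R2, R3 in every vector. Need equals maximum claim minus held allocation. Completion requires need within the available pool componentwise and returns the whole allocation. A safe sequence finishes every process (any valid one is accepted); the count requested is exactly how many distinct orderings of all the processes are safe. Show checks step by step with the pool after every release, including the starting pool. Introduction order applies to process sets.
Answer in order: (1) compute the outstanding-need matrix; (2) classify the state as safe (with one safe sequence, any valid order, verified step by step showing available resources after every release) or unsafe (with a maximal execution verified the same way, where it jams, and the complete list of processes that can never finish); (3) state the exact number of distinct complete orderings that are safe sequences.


(1) Remaining need (order R4, R2, R3):
  T_f: (2, 3, 3)
  T_b: (2, 0, 2)
  T_i: (1, 0, 4)
  T_a: (3, 0, 1)
  T_c: (2, 0, 1)
  T_e: (0, 3, 0)
(2) UNSAFE.
Key observation: even finishing T_b, T_i, T_c, T_a leaves just (4, 2, 9) free — too little R2 for any of the remaining processes.
The run T_b, T_i, T_c, T_a cannot be extended any further. Check, step by step:
  pool = (2, 0, 3)
  T_b: need (2, 0, 2) fits (2, 0, 3); releases (0, 1, 2), pool now (2, 1, 5)
  T_i: need (1, 0, 4) fits (2, 1, 5); releases (1, 0, 1), pool now (3, 1, 6)
  T_c: need (2, 0, 1) fits (3, 1, 6); releases (0, 0, 1), pool now (3, 1, 7)
  T_a: need (3, 0, 1) fits (3, 1, 7); releases (1, 1, 2), pool now (4, 2, 9)
  T_f cannot run: need (2, 3, 3) vs free (4, 2, 9) (insufficient R2)
  T_e cannot run: need (0, 3, 0) vs free (4, 2, 9) (insufficient R2)
Processes that can never finish: T_f and T_e.
(3) Precisely 0 of the possible complete orderings are safe sequences.


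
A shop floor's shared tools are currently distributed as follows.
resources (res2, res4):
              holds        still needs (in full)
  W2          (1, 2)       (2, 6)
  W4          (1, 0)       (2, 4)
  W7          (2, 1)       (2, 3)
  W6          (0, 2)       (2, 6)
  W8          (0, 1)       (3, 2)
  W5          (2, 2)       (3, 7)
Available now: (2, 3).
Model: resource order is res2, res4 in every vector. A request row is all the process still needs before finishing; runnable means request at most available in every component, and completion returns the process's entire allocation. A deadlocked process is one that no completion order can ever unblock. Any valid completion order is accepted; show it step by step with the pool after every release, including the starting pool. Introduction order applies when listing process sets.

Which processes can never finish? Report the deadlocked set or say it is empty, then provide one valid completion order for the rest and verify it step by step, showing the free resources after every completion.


Deadlocked set: W2, W6 and W5.
Key observation: the pool after W7, W8, W4 is (5, 5); every surviving request exceeds it in res4, so progress ends there.
The rest can finish in the order W7, W8, W4. Walking it through:
  pool = (2, 3)
  run W7 (needs (2, 3), free (2, 3)); after release of (2, 1) the pool is (4, 4)
  run W8 (needs (3, 2), free (4, 4)); after release of (0, 1) the pool is (4, 5)
  run W4 (needs (2, 4), free (4, 5)); after release of (1, 0) the pool is (5, 5)
None of the blocked processes ever fits:
  W2 cannot run: need (2, 6) vs free (5, 5) (insufficient res4)
  W6 cannot run: need (2, 6) vs free (5, 5) (insufficient res4)
  W5 cannot run: need (3, 7) vs free (5, 5) (insufficient res4)


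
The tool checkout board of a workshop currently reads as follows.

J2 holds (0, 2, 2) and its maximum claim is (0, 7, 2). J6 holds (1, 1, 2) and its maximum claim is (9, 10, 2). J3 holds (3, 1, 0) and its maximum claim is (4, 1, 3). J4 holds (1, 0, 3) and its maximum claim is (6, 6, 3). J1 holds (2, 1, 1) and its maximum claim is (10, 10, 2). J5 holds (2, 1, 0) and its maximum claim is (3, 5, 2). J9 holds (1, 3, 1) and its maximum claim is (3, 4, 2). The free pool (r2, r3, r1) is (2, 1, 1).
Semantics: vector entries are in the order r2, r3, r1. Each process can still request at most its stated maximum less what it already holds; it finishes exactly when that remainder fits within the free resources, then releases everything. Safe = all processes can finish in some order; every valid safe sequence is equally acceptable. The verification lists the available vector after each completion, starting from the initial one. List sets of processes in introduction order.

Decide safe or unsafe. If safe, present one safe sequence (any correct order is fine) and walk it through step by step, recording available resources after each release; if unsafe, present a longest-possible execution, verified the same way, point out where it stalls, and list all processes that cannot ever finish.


UNSAFE.
Key observation: the pool after J9, J5, J2, J3, J4 is (9, 8, 7); every surviving request exceeds it in r3, so progress ends there.
A maximal execution: J9, J5, J2, J3, J4 — then nothing else fits. Walking it through:
  pool = (2, 1, 1)
  J9 needs (2, 1, 1) <= (2, 1, 1) -> finishes; pool += (1, 3, 1) = (3, 4, 2)
  J5 needs (1, 4, 2) <= (3, 4, 2) -> finishes; pool += (2, 1, 0) = (5, 5, 2)
  J2 needs (0, 5, 0) <= (5, 5, 2) -> finishes; pool += (0, 2, 2) = (5, 7, 4)
  J3 needs (1, 0, 3) <= (5, 7, 4) -> finishes; pool += (3, 1, 0) = (8, 8, 4)
  J4 needs (5, 6, 0) <= (8, 8, 4) -> finishes; pool += (1, 0, 3) = (9, 8, 7)
  blocked: J6 wants (8, 9, 0), pool (9, 8, 7) — not enough r3
  blocked: J1 wants (8, 9, 1), pool (9, 8, 7) — not enough r3
Permanently blocked: J6 and J1.


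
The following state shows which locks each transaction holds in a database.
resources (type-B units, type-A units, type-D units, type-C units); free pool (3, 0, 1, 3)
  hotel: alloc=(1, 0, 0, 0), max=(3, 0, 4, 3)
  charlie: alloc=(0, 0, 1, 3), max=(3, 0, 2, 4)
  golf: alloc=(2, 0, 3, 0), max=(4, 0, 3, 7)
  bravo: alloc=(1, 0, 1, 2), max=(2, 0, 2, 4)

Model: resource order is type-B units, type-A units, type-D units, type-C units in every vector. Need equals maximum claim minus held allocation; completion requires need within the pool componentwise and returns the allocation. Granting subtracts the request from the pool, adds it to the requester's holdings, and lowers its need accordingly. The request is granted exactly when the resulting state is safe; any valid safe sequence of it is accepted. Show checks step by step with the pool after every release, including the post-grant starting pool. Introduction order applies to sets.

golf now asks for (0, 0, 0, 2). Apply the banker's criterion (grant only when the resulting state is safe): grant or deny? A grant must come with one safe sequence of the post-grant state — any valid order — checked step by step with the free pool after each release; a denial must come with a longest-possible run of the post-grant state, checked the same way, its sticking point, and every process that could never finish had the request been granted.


GRANT: granting preserves safety; a valid post-grant sequence is charlie, bravo, golf, hotel.
Key observation: the transfer keeps a workable pool ((3, 0, 1, 1)); charlie starts the safe sequence.
Check on the post-grant state, step by step:
  pool = (3, 0, 1, 1)
  run charlie (needs (3, 0, 1, 1), free (3, 0, 1, 1)); after release of (0, 0, 1, 3) the pool is (3, 0, 2, 4)
  run bravo (needs (1, 0, 1, 2), free (3, 0, 2, 4)); after release of (1, 0, 1, 2) the pool is (4, 0, 3, 6)
  run golf (needs (2, 0, 0, 5), free (4, 0, 3, 6)); after release of (2, 0, 3, 2) the pool is (6, 0, 6, 8)
  run hotel (needs (2, 0, 4, 3), free (6, 0, 6, 8)); after release of (1, 0, 0, 0) the pool is (7, 0, 6, 8)


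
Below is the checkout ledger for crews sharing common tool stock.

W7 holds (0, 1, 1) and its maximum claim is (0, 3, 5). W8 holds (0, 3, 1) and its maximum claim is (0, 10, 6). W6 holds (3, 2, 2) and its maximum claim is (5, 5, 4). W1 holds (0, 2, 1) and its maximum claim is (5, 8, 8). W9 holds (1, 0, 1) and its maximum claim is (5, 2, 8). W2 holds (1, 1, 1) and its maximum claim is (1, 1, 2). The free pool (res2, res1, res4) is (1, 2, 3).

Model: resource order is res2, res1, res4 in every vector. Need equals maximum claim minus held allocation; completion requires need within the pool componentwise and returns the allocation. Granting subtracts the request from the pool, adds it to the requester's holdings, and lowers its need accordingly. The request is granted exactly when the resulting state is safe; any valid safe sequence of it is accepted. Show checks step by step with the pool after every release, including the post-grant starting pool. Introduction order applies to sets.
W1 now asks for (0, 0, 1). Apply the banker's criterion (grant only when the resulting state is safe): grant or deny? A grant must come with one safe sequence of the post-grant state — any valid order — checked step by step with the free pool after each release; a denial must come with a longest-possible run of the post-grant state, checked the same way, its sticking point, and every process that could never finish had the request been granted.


GRANT — the state after the grant stays safe, e.g. via W2, W6, W7, W1, W9, W8.
Key observation: (1, 2, 2) free after granting still covers W2 first, and each release covers the next.
Verifying the post-grant state step by step:
  pool = (1, 2, 2)
  W2: need (0, 0, 1) fits (1, 2, 2); releases (1, 1, 1), pool now (2, 3, 3)
  W6: need (2, 3, 2) fits (2, 3, 3); releases (3, 2, 2), pool now (5, 5, 5)
  W7: need (0, 2, 4) fits (5, 5, 5); releases (0, 1, 1), pool now (5, 6, 6)
  W1: need (5, 6, 6) fits (5, 6, 6); releases (0, 2, 2), pool now (5, 8, 8)
  W9: need (4, 2, 7) fits (5, 8, 8); releases (1, 0, 1), pool now (6, 8, 9)
  W8: need (0, 7, 5) fits (6, 8, 9); releases (0, 3, 1), pool now (6, 11, 10)


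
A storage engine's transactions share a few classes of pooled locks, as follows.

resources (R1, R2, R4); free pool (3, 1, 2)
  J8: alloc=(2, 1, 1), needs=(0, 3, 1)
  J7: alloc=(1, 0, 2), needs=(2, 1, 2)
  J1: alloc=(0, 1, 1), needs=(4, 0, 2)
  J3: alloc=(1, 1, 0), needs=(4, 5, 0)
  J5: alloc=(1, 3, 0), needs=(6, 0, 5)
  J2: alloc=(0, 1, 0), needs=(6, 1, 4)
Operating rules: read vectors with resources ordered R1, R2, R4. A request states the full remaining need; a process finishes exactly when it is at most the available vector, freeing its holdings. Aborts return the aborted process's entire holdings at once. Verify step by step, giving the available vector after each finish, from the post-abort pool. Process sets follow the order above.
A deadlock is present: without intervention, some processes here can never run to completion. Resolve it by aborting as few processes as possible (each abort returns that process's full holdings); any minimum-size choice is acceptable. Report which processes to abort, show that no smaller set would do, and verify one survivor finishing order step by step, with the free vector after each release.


Minimum abort set: J3.
Key observation: J8 was stuck for good until J3 gave back (1, 1, 0); in the order shown it finishes at step 3.
No smaller set exists: with zero aborts the deadlock remains.
The survivors complete as J7, J1, J8, J5, J2. Check, step by step (starting from the post-abort pool):
  pool = (4, 2, 2)
  J7: need (2, 1, 2) fits (4, 2, 2); releases (1, 0, 2), pool now (5, 2, 4)
  J1: need (4, 0, 2) fits (5, 2, 4); releases (0, 1, 1), pool now (5, 3, 5)
  J8: need (0, 3, 1) fits (5, 3, 5); releases (2, 1, 1), pool now (7, 4, 6)
  J5: need (6, 0, 5) fits (7, 4, 6); releases (1, 3, 0), pool now (8, 7, 6)
  J2: need (6, 1, 4) fits (8, 7, 6); releases (0, 1, 0), pool now (8, 8, 6)


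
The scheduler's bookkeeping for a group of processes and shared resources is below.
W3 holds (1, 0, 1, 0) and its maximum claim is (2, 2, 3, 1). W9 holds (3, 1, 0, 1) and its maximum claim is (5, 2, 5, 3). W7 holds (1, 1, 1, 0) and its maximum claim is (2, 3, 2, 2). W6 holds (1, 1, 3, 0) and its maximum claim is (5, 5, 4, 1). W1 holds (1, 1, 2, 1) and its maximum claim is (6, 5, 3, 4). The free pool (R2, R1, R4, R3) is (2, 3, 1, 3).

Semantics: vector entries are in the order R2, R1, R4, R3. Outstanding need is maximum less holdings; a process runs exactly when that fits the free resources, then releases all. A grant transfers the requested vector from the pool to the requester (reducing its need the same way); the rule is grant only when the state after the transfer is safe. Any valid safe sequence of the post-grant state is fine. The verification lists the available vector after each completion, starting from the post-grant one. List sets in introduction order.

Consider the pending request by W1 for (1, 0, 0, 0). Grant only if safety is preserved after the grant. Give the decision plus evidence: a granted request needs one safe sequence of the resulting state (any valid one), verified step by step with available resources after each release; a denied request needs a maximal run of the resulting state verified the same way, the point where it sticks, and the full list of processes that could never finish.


DENY: after the grant no complete ordering would exist.
Key observation: after W7, W3 the pool peaks at (3, 4, 3, 3), and each blocked process is short somewhere: W9 on R4; W6 on R2; W1 on R2.
Pretend the grant happened; the run W7, W3 goes as far as possible. Verifying each step:
  pool = (1, 3, 1, 3)
  run W7 (needs (1, 2, 1, 2), free (1, 3, 1, 3)); after release of (1, 1, 1, 0) the pool is (2, 4, 2, 3)
  run W3 (needs (1, 2, 2, 1), free (2, 4, 2, 3)); after release of (1, 0, 1, 0) the pool is (3, 4, 3, 3)
  W9 still needs (2, 1, 5, 2) but only (3, 4, 3, 3) is free — short on R4
  W6 still needs (4, 4, 1, 1) but only (3, 4, 3, 3) is free — short on R2
  W1 still needs (4, 4, 1, 3) but only (3, 4, 3, 3) is free — short on R2
Had the request been granted, W9, W6 and W1 could never finish.


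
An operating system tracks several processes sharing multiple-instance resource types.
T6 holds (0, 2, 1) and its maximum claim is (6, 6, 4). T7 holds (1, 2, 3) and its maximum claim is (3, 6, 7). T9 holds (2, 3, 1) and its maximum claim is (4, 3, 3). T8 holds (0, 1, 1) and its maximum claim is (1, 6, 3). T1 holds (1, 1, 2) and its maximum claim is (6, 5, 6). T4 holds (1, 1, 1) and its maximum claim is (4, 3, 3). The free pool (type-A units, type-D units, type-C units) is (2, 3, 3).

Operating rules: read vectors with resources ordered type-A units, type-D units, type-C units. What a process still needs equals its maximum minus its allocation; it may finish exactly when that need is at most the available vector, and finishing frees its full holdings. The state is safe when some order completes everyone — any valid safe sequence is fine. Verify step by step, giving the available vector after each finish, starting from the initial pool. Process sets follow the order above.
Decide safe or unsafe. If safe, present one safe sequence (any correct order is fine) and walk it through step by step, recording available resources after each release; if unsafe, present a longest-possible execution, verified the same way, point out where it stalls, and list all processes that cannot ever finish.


SAFE, for example via the order T9, T7, T8, T1, T4, T6.
Key observation: the order's first zero-slack moment is T9 ((2, 0, 2) needed, (2, 3, 3) free — a requested resource with nothing to spare).
Step-by-step check:
  pool = (2, 3, 3)
  T9: need (2, 0, 2) fits (2, 3, 3); releases (2, 3, 1), pool now (4, 6, 4)
  T7: need (2, 4, 4) fits (4, 6, 4); releases (1, 2, 3), pool now (5, 8, 7)
  T8: need (1, 5, 2) fits (5, 8, 7); releases (0, 1, 1), pool now (5, 9, 8)
  T1: need (5, 4, 4) fits (5, 9, 8); releases (1, 1, 2), pool now (6, 10, 10)
  T4: need (3, 2, 2) fits (6, 10, 10); releases (1, 1, 1), pool now (7, 11, 11)
  T6: need (6, 4, 3) fits (7, 11, 11); releases (0, 2, 1), pool now (7, 13, 12)
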